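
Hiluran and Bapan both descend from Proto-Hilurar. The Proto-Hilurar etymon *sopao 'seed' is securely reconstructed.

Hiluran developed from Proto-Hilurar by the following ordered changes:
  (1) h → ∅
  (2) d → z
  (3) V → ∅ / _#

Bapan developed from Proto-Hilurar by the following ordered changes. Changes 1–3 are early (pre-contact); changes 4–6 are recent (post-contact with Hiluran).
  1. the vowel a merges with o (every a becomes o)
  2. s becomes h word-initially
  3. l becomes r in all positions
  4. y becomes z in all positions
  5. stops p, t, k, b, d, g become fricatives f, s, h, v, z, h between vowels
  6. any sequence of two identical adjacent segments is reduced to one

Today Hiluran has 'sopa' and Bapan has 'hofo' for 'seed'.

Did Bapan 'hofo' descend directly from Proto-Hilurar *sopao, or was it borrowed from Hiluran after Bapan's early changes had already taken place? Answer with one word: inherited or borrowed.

If inherited, *sopao would pass through all of Bapan's changes:
Bapan: *sopao > sopoo > hopoo > hofoo > hofo  (by vowel merger, debuccalisation, intervocalic lenition, degemination)
If borrowed from Hiluran 'sopa' after the early changes, it would undergo only the recent ones:
  rule 4 (unconditioned shift): no change (sopa)
  rule 5 (intervocalic lenition): sopa → sofa
  rule 6 (degemination): no change (sofa)
  ⇒ as a loan: sofa
Bapan 'hofo' matches the inherited outcome exactly, so it is an inherited cognate, not a loan.

inherited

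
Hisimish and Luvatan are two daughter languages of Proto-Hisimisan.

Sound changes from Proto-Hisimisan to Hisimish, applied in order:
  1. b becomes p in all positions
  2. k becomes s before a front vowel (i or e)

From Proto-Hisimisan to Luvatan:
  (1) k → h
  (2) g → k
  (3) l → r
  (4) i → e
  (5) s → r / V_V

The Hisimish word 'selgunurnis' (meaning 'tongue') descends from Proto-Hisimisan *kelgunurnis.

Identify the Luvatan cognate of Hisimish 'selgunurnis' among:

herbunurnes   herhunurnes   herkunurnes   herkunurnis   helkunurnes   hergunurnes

Luvatan: start from *kelgunurnis.
  rule 1 (unconditioned shift): kelgunurnis → helgunurnis
  rule 2 (unconditioned shift): helgunurnis → helkunurnis
  rule 3 (unconditioned shift): helkunurnis → herkunurnis
  rule 4 (vowel merger): herkunurnis → herkunurnes
  rule 5: no change — herkunurnes
  ⇒ Luvatan herkunurnes

herkunurnes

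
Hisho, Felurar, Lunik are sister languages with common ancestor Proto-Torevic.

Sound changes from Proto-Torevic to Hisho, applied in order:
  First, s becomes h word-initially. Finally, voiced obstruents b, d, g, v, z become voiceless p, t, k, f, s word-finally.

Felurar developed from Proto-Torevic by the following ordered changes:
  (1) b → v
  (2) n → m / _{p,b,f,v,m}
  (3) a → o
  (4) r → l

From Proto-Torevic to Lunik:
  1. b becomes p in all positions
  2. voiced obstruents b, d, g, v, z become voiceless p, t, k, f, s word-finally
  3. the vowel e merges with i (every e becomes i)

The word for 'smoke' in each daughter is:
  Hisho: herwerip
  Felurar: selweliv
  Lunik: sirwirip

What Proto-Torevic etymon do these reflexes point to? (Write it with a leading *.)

*serwerib

Position 3: Hisho has r, Felurar has l, Lunik has r. Hisho preserves r here (none of its changes turn any other segment into r), so the proto-segment is *r.
Position 6: Hisho has r, Felurar has l, Lunik has r. Hisho preserves r here (none of its changes turn any other segment into r), so the proto-segment is *r.
Position 8: Hisho has p, Felurar has v, Lunik has p. Taking the neighbouring segments as reconstructed: Hisho p could go back to *p or *b; Felurar v could go back to *b or *v; Lunik p could go back to *p or *b — the one source consistent with every daughter is *b.
Continuing position by position gives *serwerib; check it forward:
Hisho: *serwerib > herwerib > herwerip  (by debuccalisation, final devoicing)
Felurar: *serwerib
  serwerib → serweriv   [unconditioned shift]
  serweriv (rule 2 does not apply)
  serweriv (rule 3 does not apply)
  serweriv → selweliv   [unconditioned shift]
  giving Felurar selweliv.
Lunik: *serwerib
  serwerib → serwerip   [unconditioned shift]
  serwerip (rule 2 does not apply)
  serwerip → sirwirip   [vowel merger]
  giving Lunik sirwirip.
Only *serwerib yields all of Hisho herwerip, Felurar selweliv, Lunik sirwirip.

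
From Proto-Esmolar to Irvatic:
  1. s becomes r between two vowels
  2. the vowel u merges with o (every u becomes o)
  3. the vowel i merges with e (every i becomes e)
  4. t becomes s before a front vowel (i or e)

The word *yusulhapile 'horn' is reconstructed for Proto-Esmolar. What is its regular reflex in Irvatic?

yorolhapele

Irvatic: *yusulhapile > yurulhapile > yorolhapile > yorolhapele  (by rhotacism, vowel merger, vowel merger)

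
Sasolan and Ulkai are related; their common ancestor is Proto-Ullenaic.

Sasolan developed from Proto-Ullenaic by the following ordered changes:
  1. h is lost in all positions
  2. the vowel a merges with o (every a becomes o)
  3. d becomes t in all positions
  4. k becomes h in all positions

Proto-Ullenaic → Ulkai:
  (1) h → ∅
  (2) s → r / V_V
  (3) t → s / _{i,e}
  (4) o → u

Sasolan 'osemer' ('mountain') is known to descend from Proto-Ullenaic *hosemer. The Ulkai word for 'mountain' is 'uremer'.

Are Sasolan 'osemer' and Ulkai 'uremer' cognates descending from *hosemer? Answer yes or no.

yes

Derive the expected Ulkai reflex of *hosemer:
Ulkai: start from *hosemer.
  rule 1 (h-loss): hosemer → osemer
  rule 2 (rhotacism): osemer → oremer
  rule 3: no change — oremer
  rule 4 (vowel merger): oremer → uremer
  ⇒ Ulkai uremer
Ulkai 'uremer' matches the regular reflex exactly, so the pair is cognate.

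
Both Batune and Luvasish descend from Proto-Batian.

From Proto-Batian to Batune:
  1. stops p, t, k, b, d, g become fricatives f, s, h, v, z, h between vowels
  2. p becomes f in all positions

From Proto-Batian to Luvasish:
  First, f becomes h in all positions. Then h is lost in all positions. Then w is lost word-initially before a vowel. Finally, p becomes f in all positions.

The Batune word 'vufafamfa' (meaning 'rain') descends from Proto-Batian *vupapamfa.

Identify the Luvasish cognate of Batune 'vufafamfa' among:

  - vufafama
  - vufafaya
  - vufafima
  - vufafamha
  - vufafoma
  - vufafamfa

Luvasish: *vupapamfa > vupapamha > vupapama > vufafama  (by unconditioned shift, h-loss, unconditioned shift)
The other candidates each miss or misapply at least one Luvasish change.

vufafama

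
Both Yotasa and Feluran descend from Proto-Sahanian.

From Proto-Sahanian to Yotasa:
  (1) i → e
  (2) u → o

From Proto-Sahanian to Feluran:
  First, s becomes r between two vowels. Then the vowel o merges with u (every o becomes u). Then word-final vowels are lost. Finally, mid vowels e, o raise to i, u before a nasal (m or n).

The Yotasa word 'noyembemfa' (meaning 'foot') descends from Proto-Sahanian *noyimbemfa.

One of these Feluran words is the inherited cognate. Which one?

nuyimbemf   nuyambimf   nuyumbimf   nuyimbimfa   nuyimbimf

Feluran: start from *noyimbemfa.
  rule 1: no change — noyimbemfa
  rule 2 (vowel merger): noyimbemfa → nuyimbemfa
  rule 3 (apocope): nuyimbemfa → nuyimbemf
  rule 4 (pre-nasal raising): nuyimbemf → nuyimbimf
  ⇒ Feluran nuyimbimf

nuyimbimf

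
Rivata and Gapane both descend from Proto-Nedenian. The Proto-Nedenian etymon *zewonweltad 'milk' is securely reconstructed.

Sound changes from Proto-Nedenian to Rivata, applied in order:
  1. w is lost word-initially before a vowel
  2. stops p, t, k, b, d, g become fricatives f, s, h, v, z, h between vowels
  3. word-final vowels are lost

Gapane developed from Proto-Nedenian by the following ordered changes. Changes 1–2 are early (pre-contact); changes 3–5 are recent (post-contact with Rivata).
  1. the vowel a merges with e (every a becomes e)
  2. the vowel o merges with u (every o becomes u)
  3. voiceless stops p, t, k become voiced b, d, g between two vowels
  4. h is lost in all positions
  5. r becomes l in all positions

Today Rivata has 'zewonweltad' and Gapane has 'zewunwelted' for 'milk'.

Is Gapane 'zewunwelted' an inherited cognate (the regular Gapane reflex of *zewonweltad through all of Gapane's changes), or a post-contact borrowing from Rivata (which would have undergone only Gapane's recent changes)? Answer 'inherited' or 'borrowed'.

If inherited, *zewonweltad would pass through all of Gapane's changes:
Gapane: *zewonweltad > zewonwelted > zewunwelted  (by vowel merger, vowel merger)
If borrowed from Rivata 'zewonweltad' after the early changes, it would undergo only the recent ones:
  rule 3 (intervocalic voicing): no change (zewonweltad)
  rule 4 (h-loss): no change (zewonweltad)
  rule 5 (unconditioned shift): no change (zewonweltad)
  ⇒ as a loan: zewonweltad
Gapane 'zewunwelted' matches the inherited outcome exactly, so it is an inherited cognate, not a loan.

inherited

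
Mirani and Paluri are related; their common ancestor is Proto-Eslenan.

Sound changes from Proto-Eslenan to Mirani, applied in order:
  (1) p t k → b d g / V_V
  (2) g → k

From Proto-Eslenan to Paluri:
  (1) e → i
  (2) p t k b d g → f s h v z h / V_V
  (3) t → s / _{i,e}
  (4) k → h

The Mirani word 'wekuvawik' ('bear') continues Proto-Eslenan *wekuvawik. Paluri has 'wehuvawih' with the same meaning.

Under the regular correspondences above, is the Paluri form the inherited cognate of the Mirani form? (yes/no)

no

Derive the expected Paluri reflex of *wekuvawik:
Paluri: start from *wekuvawik.
  rule 1 (vowel merger): wekuvawik → wikuvawik
  rule 2 (intervocalic lenition): wikuvawik → wihuvawik
  rule 3: no change — wihuvawik
  rule 4 (unconditioned shift): wihuvawik → wihuvawih
  ⇒ Paluri wihuvawih
The regular Paluri reflex would be 'wihuvawih', but the attested form is 'wehuvawih'. The correspondence is irregular, so they are not cognates (the Paluri form has a different source).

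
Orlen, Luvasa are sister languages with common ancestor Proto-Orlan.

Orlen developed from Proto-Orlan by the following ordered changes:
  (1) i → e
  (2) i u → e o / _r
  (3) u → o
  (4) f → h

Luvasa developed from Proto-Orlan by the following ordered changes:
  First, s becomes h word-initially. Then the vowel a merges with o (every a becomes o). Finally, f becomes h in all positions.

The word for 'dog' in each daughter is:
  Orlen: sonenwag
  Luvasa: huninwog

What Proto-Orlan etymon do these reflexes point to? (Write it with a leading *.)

Position 4: Orlen has e, Luvasa has i. Luvasa preserves i here (none of its changes turn any other segment into i), so the proto-segment is *i.
Position 2: Orlen has o, Luvasa has u. Luvasa preserves u here (none of its changes turn any other segment into u), so the proto-segment is *u.
Position 7: Orlen has a, Luvasa has o. Orlen preserves a here (none of its changes turn any other segment into a), so the proto-segment is *a.
Continuing position by position gives *suninwag; check it forward:
Orlen: start from *suninwag.
  rule 1 (vowel merger): suninwag → sunenwag
  rule 2: no change — sunenwag
  rule 3 (vowel merger): sunenwag → sonenwag
  rule 4: no change — sonenwag
  ⇒ Orlen sonenwag
Luvasa: *suninwag
  suninwag → huninwag   [debuccalisation]
  huninwag → huninwog   [vowel merger]
  huninwog (rule 3 does not apply)
  giving Luvasa huninwog.
No other proto-form is consistent with every reflex, so the reconstruction is *suninwag.

*suninwag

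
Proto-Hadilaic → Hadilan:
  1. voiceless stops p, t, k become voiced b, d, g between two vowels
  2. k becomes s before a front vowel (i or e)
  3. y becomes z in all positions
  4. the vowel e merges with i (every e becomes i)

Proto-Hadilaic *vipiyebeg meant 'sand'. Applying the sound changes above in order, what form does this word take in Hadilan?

Hadilan: *vipiyebeg > vibiyebeg > vibizebeg > vibizibig  (by intervocalic voicing, unconditioned shift, vowel merger)

vibizibig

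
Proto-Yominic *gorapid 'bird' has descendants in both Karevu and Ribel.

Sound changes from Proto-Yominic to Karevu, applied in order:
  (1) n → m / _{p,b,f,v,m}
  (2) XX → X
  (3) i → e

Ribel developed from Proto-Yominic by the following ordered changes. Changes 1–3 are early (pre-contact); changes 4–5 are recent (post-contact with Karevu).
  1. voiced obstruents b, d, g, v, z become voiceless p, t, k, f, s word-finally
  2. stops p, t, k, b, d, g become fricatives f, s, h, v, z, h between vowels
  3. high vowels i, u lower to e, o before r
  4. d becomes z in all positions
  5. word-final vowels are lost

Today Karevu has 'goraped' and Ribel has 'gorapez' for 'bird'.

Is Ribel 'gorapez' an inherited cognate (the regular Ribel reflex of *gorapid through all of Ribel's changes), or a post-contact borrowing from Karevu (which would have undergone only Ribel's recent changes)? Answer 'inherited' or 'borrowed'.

If inherited, *gorapid would pass through all of Ribel's changes:
Ribel: *gorapid
  gorapid → gorapit   [final devoicing]
  gorapit → gorafit   [intervocalic lenition]
  gorafit (rule 3 does not apply)
  gorafit (rule 4 does not apply)
  gorafit (rule 5 does not apply)
  giving Ribel gorafit.
If borrowed from Karevu 'goraped' after the early changes, it would undergo only the recent ones:
  rule 4 (unconditioned shift): goraped → gorapez
  rule 5 (apocope): no change (gorapez)
  ⇒ as a loan: gorapez
Ribel 'gorapez' matches the loan outcome 'gorapez', not the inherited 'gorafit' — it skipped the early Ribel changes, so it was borrowed from Karevu.

borrowed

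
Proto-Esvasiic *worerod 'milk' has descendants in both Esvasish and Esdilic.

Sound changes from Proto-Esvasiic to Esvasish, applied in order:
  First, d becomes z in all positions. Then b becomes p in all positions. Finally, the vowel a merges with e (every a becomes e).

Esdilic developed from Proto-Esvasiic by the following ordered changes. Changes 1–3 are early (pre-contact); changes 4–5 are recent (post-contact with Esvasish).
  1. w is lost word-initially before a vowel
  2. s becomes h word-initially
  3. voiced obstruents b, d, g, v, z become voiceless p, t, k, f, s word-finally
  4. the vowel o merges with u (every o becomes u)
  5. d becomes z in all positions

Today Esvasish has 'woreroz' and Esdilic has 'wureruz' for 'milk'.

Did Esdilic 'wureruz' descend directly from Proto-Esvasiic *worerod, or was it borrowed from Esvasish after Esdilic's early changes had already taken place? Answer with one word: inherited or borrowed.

If inherited, *worerod would pass through all of Esdilic's changes:
Esdilic: *worerod
  worerod → orerod   [glide loss]
  orerod (rule 2 does not apply)
  orerod → orerot   [final devoicing]
  orerot → urerut   [vowel merger]
  urerut (rule 5 does not apply)
  giving Esdilic urerut.
If borrowed from Esvasish 'woreroz' after the early changes, it would undergo only the recent ones:
  rule 4 (vowel merger): woreroz → wureruz
  rule 5 (unconditioned shift): no change (wureruz)
  ⇒ as a loan: wureruz
Esdilic 'wureruz' matches the loan outcome 'wureruz', not the inherited 'urerut' — it skipped the early Esdilic changes, so it was borrowed from Esvasish.

borrowed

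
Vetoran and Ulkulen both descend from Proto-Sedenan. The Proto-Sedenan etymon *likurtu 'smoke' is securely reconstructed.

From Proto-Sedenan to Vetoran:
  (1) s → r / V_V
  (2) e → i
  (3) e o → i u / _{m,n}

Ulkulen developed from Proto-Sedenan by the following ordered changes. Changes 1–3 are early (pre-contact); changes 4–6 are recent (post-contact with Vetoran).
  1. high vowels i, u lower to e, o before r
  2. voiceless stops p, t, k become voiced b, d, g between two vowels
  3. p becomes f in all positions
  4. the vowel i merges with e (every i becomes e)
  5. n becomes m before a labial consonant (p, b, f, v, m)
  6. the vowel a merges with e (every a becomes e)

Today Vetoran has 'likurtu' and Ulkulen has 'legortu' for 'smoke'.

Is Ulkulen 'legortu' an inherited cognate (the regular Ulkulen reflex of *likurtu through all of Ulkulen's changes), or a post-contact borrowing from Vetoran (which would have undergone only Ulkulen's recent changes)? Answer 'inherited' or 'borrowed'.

inherited

If inherited, *likurtu would pass through all of Ulkulen's changes:
Ulkulen: *likurtu
  likurtu → likortu   [pre-rhotic lowering]
  likortu → ligortu   [intervocalic voicing]
  ligortu (rule 3 does not apply)
  ligortu → legortu   [vowel merger]
  legortu (rule 5 does not apply)
  legortu (rule 6 does not apply)
  giving Ulkulen legortu.
If borrowed from Vetoran 'likurtu' after the early changes, it would undergo only the recent ones:
  rule 4 (vowel merger): likurtu → lekurtu
  rule 5 (nasal place assimilation): no change (lekurtu)
  rule 6 (vowel merger): no change (lekurtu)
  ⇒ as a loan: lekurtu
Ulkulen 'legortu' matches the inherited outcome exactly, so it is an inherited cognate, not a loan.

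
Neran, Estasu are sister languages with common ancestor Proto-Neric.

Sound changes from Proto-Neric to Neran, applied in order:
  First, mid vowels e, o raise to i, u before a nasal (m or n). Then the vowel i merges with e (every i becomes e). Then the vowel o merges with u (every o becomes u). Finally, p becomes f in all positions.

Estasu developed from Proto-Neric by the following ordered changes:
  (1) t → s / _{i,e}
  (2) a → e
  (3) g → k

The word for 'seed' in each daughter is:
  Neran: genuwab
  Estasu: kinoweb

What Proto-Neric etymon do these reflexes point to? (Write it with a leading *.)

Position 1: Neran has g, Estasu has k. Neran preserves g here (none of its changes turn any other segment into g), so the proto-segment is *g.
Position 6: Neran has a, Estasu has e. Neran preserves a here (none of its changes turn any other segment into a), so the proto-segment is *a.
Position 4: Neran has u, Estasu has o. Estasu preserves o here (none of its changes turn any other segment into o), so the proto-segment is *o.
Continuing position by position gives *ginowab; check it forward:
Neran: *ginowab
  ginowab (rule 1 does not apply)
  ginowab → genowab   [vowel merger]
  genowab → genuwab   [vowel merger]
  genuwab (rule 4 does not apply)
  giving Neran genuwab.
Estasu: *ginowab
  ginowab (rule 1 does not apply)
  ginowab → ginoweb   [vowel merger]
  ginoweb → kinoweb   [unconditioned shift]
  giving Estasu kinoweb.
Only *ginowab yields all of Neran genuwab, Estasu kinoweb.

*ginowab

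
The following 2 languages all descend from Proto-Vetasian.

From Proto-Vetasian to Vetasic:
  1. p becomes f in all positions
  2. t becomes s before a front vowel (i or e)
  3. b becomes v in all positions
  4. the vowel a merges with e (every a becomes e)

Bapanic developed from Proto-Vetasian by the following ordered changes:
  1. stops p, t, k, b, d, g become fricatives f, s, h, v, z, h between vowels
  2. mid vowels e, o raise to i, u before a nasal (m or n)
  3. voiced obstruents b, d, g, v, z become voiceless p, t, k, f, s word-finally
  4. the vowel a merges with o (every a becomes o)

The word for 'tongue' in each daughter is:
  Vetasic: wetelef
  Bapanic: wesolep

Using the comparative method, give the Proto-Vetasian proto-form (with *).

*wetalep

Position 7: Vetasic has f, Bapanic has p. Taking the neighbouring segments as reconstructed: Vetasic f could go back to *p or *f; Bapanic p could go back to *p or *b — the one source consistent with every daughter is *p.
Position 3: Vetasic has t, Bapanic has s. Vetasic preserves t here (none of its changes turn any other segment into t), so the proto-segment is *t.
Position 4: Vetasic has e, Bapanic has o. Taking the neighbouring segments as reconstructed: Vetasic e can only go back to *a; Bapanic o could go back to *a or *o — the one source consistent with every daughter is *a.
Verify the candidate proto-form against each daughter:
Vetasic: *wetalep > wetalef > wetelef  (by unconditioned shift, vowel merger)
Bapanic: *wetalep > wesalep > wesolep  (by intervocalic lenition, vowel merger)
No other proto-form is consistent with every reflex, so the reconstruction is *wetalep.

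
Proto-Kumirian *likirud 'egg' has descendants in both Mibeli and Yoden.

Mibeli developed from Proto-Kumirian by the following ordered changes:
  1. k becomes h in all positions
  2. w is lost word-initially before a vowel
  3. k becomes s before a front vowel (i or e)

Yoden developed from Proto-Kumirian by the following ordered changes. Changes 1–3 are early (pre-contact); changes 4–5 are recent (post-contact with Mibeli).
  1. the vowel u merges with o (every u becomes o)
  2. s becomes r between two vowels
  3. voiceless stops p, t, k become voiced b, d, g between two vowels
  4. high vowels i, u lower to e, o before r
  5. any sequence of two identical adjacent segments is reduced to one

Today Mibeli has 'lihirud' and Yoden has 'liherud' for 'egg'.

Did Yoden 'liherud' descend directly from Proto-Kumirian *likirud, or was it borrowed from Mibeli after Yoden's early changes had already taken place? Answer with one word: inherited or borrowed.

If inherited, *likirud would pass through all of Yoden's changes:
Yoden: *likirud > likirod > ligirod > ligerod  (by vowel merger, intervocalic voicing, pre-rhotic lowering)
If borrowed from Mibeli 'lihirud' after the early changes, it would undergo only the recent ones:
  rule 4 (pre-rhotic lowering): lihirud → liherud
  rule 5 (degemination): no change (liherud)
  ⇒ as a loan: liherud
Yoden 'liherud' matches the loan outcome 'liherud', not the inherited 'ligerod' — it skipped the early Yoden changes, so it was borrowed from Mibeli.

borrowed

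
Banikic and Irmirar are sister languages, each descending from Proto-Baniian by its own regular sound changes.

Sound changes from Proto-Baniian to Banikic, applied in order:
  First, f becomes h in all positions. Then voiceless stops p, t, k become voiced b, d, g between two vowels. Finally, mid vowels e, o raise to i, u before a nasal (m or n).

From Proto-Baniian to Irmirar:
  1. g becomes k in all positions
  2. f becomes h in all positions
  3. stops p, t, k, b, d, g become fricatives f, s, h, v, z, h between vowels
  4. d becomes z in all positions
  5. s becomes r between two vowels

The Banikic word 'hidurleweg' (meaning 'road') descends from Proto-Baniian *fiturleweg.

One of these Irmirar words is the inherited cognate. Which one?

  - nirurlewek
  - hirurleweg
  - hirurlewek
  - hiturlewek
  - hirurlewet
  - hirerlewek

Irmirar: *fiturleweg > fiturlewek > hiturlewek > hisurlewek > hirurlewek  (by unconditioned shift, unconditioned shift, intervocalic lenition, rhotacism)
Only 'hirurlewek' matches the regular Irmirar development of *fiturleweg.

hirurlewek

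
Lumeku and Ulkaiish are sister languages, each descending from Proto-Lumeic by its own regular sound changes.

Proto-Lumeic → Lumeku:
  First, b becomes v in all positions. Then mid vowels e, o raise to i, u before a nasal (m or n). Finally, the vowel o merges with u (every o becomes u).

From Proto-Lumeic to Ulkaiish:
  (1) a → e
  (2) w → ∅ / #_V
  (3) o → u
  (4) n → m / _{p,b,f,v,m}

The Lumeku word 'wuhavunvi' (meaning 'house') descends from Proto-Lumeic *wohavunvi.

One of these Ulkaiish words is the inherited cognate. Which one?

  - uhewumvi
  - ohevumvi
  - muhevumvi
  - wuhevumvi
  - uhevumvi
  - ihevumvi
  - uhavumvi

uhevumvi

Ulkaiish: start from *wohavunvi.
  rule 1 (vowel merger): wohavunvi → wohevunvi
  rule 2 (glide loss): wohevunvi → ohevunvi
  rule 3 (vowel merger): ohevunvi → uhevunvi
  rule 4 (nasal place assimilation): uhevunvi → uhevumvi
  ⇒ Ulkaiish uhevumvi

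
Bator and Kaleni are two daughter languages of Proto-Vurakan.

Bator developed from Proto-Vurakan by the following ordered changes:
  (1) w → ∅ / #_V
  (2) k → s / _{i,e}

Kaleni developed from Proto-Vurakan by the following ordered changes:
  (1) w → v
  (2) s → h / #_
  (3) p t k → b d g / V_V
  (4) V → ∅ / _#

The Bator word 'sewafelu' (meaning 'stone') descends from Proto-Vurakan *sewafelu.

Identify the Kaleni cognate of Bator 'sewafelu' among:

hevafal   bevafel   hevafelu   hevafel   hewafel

Kaleni: start from *sewafelu.
  rule 1 (unconditioned shift): sewafelu → sevafelu
  rule 2 (debuccalisation): sevafelu → hevafelu
  rule 3: no change — hevafelu
  rule 4 (apocope): hevafelu → hevafel
  ⇒ Kaleni hevafel
Only 'hevafel' matches the regular Kaleni development of *sewafelu.

hevafel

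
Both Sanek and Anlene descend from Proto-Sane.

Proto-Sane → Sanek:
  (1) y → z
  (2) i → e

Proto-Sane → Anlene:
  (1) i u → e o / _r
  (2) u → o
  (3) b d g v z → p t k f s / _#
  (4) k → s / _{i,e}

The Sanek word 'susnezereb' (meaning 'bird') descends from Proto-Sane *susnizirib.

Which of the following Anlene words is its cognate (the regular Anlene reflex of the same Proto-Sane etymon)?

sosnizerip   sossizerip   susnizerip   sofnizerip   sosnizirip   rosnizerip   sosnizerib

sosnizerip

Anlene: *susnizirib > susnizerib > sosnizerib > sosnizerip  (by pre-rhotic lowering, vowel merger, final devoicing)
Only 'sosnizerip' matches the regular Anlene development of *susnizirib.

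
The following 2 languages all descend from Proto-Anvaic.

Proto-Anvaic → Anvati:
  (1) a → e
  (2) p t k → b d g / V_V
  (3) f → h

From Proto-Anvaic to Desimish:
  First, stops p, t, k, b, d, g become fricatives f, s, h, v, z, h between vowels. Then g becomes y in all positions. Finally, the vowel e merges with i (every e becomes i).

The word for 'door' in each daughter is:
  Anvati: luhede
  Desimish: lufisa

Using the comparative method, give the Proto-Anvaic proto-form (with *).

Position 5: Anvati has d, Desimish has s. Taking the neighbouring segments as reconstructed: Anvati d could go back to *t or *d; Desimish s could go back to *t or *s — the one source consistent with every daughter is *t.
Position 3: Anvati has h, Desimish has f. Taking the neighbouring segments as reconstructed: Anvati h could go back to *f or *h; Desimish f could go back to *p or *f — the one source consistent with every daughter is *f.
This points to *lufeta. Verify forward in each daughter:
Anvati: *lufeta
  lufeta → lufete   [vowel merger]
  lufete → lufede   [intervocalic voicing]
  lufede → luhede   [unconditioned shift]
  giving Anvati luhede.
Desimish: *lufeta > lufesa > lufisa  (by intervocalic lenition, vowel merger)
*lufeta is the unique common source.

*lufeta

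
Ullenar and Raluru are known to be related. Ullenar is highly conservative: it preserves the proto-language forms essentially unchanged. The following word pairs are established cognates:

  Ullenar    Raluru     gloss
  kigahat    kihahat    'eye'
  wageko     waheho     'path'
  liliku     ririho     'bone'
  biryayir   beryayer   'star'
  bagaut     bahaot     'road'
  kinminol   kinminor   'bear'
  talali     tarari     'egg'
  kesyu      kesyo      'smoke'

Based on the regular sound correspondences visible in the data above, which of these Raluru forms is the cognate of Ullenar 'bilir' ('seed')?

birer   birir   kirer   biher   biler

birer

liliku ~ ririho, talali ~ tarari — Ullenar l corresponds to Raluru r between vowels (before a front vowel).
biryayir ~ beryayer — Ullenar i corresponds to Raluru e after a consonant, before r.
Applying these to Ullenar 'bilir':
  bilir → birir   (l→r between vowels (before a front vowel))
  birir → birer   (i→e after a consonant, before r)
So the Raluru cognate is 'birer'.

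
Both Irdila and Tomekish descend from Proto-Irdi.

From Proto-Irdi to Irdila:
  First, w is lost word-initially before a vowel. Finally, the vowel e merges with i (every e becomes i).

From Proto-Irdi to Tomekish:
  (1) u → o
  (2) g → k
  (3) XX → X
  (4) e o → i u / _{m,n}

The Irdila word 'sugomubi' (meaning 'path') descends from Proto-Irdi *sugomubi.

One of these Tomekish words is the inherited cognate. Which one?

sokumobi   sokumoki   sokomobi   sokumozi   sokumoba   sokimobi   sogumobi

sokumobi

Tomekish: start from *sugomubi.
  rule 1 (vowel merger): sugomubi → sogomobi
  rule 2 (unconditioned shift): sogomobi → sokomobi
  rule 3: no change — sokomobi
  rule 4 (pre-nasal raising): sokomobi → sokumobi
  ⇒ Tomekish sokumobi
Only 'sokumobi' matches the regular Tomekish development of *sugomubi.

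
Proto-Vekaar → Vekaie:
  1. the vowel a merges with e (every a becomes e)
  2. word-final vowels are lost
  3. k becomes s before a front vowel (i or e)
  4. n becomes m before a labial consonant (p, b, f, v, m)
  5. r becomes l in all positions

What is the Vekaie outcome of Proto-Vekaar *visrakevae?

visleseve

Vekaie: *visrakevae
  visrakevae → visrekevee   [vowel merger]
  visrekevee → visrekeve   [apocope]
  visrekeve → visreseve   [palatalisation]
  visreseve (rule 4 does not apply)
  visreseve → visleseve   [unconditioned shift]
  giving Vekaie visleseve.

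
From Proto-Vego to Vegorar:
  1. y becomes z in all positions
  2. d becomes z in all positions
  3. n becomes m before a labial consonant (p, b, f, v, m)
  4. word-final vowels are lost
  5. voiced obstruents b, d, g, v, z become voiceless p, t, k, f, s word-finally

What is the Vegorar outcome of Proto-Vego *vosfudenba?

vosfuzemp

Vegorar: *vosfudenba > vosfuzenba > vosfuzemba > vosfuzemb > vosfuzemp  (by unconditioned shift, nasal place assimilation, apocope, final devoicing)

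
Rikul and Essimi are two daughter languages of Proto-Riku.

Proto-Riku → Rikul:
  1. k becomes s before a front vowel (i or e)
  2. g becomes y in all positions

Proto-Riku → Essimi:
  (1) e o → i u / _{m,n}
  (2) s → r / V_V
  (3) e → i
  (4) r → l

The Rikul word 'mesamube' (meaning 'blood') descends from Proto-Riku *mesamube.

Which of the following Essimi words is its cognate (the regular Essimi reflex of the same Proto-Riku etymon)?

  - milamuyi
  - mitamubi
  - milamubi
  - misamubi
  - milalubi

Essimi: *mesamube > meramube > miramubi > milamubi  (by rhotacism, vowel merger, unconditioned shift)
The other candidates each miss or misapply at least one Essimi change.

milamubi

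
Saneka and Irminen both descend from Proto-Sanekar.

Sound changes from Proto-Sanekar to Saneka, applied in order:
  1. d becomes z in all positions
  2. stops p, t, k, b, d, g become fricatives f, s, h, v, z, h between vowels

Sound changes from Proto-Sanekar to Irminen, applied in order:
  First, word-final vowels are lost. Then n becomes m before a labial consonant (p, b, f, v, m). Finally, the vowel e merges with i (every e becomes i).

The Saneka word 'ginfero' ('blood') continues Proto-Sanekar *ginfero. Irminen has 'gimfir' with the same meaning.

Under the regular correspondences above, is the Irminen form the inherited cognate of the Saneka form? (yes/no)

yes

Derive the expected Irminen reflex of *ginfero:
Irminen: *ginfero
  ginfero → ginfer   [apocope]
  ginfer → gimfer   [nasal place assimilation]
  gimfer → gimfir   [vowel merger]
  giving Irminen gimfir.
Irminen 'gimfir' matches the regular reflex exactly, so the pair is cognate.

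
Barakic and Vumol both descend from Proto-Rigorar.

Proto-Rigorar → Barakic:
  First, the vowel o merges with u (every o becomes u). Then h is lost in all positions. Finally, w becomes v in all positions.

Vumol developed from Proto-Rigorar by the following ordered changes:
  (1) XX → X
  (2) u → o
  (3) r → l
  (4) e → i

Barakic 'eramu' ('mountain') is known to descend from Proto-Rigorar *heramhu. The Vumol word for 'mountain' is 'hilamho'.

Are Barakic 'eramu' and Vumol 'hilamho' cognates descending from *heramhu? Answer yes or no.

yes

Derive the expected Vumol reflex of *heramhu:
Vumol: *heramhu > heramho > helamho > hilamho  (by vowel merger, unconditioned shift, vowel merger)
Vumol 'hilamho' matches the regular reflex exactly, so the pair is cognate.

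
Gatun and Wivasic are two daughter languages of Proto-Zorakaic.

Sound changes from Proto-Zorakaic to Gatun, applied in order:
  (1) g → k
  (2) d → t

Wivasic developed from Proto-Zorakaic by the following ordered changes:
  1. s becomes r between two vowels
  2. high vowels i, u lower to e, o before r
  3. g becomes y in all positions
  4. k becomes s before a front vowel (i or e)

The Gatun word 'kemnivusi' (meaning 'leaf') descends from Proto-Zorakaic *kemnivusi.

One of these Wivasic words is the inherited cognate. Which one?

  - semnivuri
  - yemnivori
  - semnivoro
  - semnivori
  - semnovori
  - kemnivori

Wivasic: *kemnivusi > kemnivuri > kemnivori > semnivori  (by rhotacism, pre-rhotic lowering, palatalisation)
Among the options, 'semnivori' alone shows every Wivasic change applied in order.

semnivori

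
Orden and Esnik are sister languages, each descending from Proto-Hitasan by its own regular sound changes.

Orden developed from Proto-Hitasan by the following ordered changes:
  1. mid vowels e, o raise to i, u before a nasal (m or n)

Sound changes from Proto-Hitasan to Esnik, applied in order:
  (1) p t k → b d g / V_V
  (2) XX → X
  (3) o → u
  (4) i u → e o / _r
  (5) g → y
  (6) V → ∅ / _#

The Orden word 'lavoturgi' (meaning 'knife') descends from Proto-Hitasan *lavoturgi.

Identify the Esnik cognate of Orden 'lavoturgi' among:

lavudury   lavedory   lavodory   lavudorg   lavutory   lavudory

Esnik: *lavoturgi
  lavoturgi → lavodurgi   [intervocalic voicing]
  lavodurgi (rule 2 does not apply)
  lavodurgi → lavudurgi   [vowel merger]
  lavudurgi → lavudorgi   [pre-rhotic lowering]
  lavudorgi → lavudoryi   [unconditioned shift]
  lavudoryi → lavudory   [apocope]
  giving Esnik lavudory.

lavudory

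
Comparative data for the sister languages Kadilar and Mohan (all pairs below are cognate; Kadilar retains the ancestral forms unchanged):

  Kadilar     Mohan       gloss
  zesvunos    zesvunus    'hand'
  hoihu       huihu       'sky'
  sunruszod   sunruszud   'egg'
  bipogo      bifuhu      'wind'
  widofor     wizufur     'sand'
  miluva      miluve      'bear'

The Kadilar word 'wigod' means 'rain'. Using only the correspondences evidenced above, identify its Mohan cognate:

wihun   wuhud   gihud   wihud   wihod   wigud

wihud

bipogo ~ bifuhu — Kadilar g corresponds to Mohan h between vowels (before a back vowel).
zesvunos ~ zesvunus, sunruszod ~ sunruszud — Kadilar o corresponds to Mohan u after a consonant, before a consonant other than r, m, n, p, b, f, v.
Applying these to Kadilar 'wigod':
  wigod → wihod   (g→h between vowels (before a back vowel))
  wihod → wihud   (o→u after a consonant, before a consonant other than r, m, n, p, b, f, v)
So the Mohan cognate is 'wihud'.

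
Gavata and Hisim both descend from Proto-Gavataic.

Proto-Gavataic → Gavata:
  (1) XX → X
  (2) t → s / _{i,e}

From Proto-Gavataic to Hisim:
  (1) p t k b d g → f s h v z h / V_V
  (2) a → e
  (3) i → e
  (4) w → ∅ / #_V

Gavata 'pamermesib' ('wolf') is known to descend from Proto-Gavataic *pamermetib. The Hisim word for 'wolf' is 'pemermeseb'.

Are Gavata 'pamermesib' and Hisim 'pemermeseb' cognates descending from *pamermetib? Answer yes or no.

Derive the expected Hisim reflex of *pamermetib:
Hisim: *pamermetib > pamermesib > pemermesib > pemermeseb  (by intervocalic lenition, vowel merger, vowel merger)
Hisim 'pemermeseb' matches the regular reflex exactly, so the pair is cognate.

yes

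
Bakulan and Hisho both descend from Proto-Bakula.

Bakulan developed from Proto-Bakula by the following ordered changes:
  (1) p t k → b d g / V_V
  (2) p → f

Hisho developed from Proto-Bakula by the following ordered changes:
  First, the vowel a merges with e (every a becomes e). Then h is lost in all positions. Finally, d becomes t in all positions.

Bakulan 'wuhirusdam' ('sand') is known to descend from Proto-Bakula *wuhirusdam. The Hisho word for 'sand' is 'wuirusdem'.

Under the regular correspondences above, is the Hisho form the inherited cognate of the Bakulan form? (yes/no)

no

Derive the expected Hisho reflex of *wuhirusdam:
Hisho: *wuhirusdam
  wuhirusdam → wuhirusdem   [vowel merger]
  wuhirusdem → wuirusdem   [h-loss]
  wuirusdem → wuirustem   [unconditioned shift]
  giving Hisho wuirustem.
The regular Hisho reflex would be 'wuirustem', but the attested form is 'wuirusdem'. The correspondence is irregular, so they are not cognates (the Hisho form has a different source).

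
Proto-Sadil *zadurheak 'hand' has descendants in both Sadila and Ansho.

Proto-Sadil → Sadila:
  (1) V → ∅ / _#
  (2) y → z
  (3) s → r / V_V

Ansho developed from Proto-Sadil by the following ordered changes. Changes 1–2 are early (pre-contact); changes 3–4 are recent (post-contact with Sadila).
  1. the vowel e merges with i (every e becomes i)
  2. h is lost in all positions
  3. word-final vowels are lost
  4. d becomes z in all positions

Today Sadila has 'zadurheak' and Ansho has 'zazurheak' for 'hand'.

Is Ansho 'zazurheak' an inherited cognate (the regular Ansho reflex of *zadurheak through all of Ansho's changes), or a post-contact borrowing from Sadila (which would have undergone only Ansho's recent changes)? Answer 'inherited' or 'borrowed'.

If inherited, *zadurheak would pass through all of Ansho's changes:
Ansho: *zadurheak
  zadurheak → zadurhiak   [vowel merger]
  zadurhiak → zaduriak   [h-loss]
  zaduriak (rule 3 does not apply)
  zaduriak → zazuriak   [unconditioned shift]
  giving Ansho zazuriak.
If borrowed from Sadila 'zadurheak' after the early changes, it would undergo only the recent ones:
  rule 3 (apocope): no change (zadurheak)
  rule 4 (unconditioned shift): zadurheak → zazurheak
  ⇒ as a loan: zazurheak
Ansho 'zazurheak' matches the loan outcome 'zazurheak', not the inherited 'zazuriak' — it skipped the early Ansho changes, so it was borrowed from Sadila.

borrowed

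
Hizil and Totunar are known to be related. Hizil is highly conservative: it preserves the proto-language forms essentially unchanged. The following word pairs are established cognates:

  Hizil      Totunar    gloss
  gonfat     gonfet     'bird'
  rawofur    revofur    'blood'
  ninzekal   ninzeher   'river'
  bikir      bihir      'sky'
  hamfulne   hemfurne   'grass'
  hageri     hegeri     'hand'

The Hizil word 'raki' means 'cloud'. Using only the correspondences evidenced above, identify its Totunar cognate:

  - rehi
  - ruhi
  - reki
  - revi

rehi

gonfat ~ gonfet, rawofur ~ revofur — Hizil a corresponds to Totunar e after a consonant, before a consonant other than r, m, n, p, b, f, v.
bikir ~ bihir — Hizil k corresponds to Totunar h between vowels (before a front vowel).
Applying these to Hizil 'raki':
  raki → reki   (a→e after a consonant, before a consonant other than r, m, n, p, b, f, v)
  reki → rehi   (k→h between vowels (before a front vowel))
So the Totunar cognate is 'rehi'.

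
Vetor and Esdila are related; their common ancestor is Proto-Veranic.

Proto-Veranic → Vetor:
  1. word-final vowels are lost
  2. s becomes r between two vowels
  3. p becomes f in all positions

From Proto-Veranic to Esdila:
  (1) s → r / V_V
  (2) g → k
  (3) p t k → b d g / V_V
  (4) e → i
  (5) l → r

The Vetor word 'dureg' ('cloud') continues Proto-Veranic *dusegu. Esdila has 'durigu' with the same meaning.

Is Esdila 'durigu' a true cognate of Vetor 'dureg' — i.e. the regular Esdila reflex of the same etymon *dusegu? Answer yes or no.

Derive the expected Esdila reflex of *dusegu:
Esdila: start from *dusegu.
  rule 1 (rhotacism): dusegu → duregu
  rule 2 (unconditioned shift): duregu → dureku
  rule 3 (intervocalic voicing): dureku → duregu
  rule 4 (vowel merger): duregu → durigu
  rule 5: no change — durigu
  ⇒ Esdila durigu
Esdila 'durigu' matches the regular reflex exactly, so the pair is cognate.

yes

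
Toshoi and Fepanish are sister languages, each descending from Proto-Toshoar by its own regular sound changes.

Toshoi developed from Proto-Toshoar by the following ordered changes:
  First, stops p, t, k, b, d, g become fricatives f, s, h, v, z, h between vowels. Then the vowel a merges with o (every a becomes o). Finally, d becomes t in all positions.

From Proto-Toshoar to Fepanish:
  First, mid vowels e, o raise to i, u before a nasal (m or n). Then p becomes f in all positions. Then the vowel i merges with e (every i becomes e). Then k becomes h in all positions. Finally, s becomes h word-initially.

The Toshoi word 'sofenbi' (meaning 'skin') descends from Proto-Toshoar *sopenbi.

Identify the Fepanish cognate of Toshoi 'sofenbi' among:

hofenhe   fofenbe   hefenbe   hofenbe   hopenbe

hofenbe

Fepanish: *sopenbi
  sopenbi → sopinbi   [pre-nasal raising]
  sopinbi → sofinbi   [unconditioned shift]
  sofinbi → sofenbe   [vowel merger]
  sofenbe (rule 4 does not apply)
  sofenbe → hofenbe   [debuccalisation]
  giving Fepanish hofenbe.
The other candidates each miss or misapply at least one Fepanish change.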